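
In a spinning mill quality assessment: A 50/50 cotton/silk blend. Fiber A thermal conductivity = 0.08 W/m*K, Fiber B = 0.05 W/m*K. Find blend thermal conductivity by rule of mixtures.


Formula: Blend property = (fraction_A * property_A) + (fraction_B * property_B)
Step 1: Contribution A = 50/100 * 0.08 W/m*K = 0.04 W/m*K
Step 2: Contribution B = 50/100 * 0.05 W/m*K = 0.025 W/m*K
Step 3: Blend thermal conductivity = 0.04 + 0.025 = 0.065 W/m*K

0.065 W/m*K


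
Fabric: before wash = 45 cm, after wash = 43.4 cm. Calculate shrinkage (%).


Formula: Shrinkage% = ((L_before - L_after) / L_before) * 100
Step 1: Shrinkage = 45 - 43.4 = 1.6 cm
Step 2: Shrinkage% = (1.6 / 45) * 100
Step 3: Shrinkage% = 0.035556 * 100 = 3.5556% ≈ 3.6%

3.6%


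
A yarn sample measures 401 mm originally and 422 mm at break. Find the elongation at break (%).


Formula: Elongation (%) = ((L_break - L0) / L0) * 100
Step 1: Extension = 422 - 401 = 21 mm
Step 2: Elongation = (21 / 401) * 100
Step 3: Elongation = 0.052369 * 100 = 5.2369% ≈ 5.2%

5.2%


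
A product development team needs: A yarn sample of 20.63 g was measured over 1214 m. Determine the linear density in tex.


Formula: Tex = (mass_g / length_m) * 1000
Substituting: Tex = (20.63 / 1214) * 1000
Intermediate: 20.63 / 1214 = 0.01699341 g/m
Tex = 0.01699341 * 1000 = 16.99 tex

16.99 tex


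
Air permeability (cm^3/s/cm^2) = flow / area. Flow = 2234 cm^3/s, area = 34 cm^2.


Formula: Air Permeability = Airflow / Test Area
AP = 2234 cm^3/s / 34 cm^2
AP = 65.7 cm^3/s/cm^2

65.7 cm^3/s/cm^2


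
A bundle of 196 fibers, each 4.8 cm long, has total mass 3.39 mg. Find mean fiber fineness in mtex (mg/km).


Formula: fineness (mtex) = mass (mg) / total length (km) = (mass_mg / total_length_m) * 1000
Step 1: Convert fiber length: 4.8 cm = 0.048 m
Step 2: Total fiber length = 196 * 0.048 = 9.408 m
Step 3: Linear density = 3.39 mg / 9.408 m = 0.3603 mg/m
Step 4: fineness = 0.3603 * 1000 = 360.3 mtex

360.3 mtex


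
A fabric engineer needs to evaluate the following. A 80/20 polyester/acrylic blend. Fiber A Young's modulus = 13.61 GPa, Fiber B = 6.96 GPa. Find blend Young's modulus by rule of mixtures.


Formula: Blend property = (fraction_A * property_A) + (fraction_B * property_B)
Step 1: Contribution A = 80/100 * 13.61 GPa = 10.888 GPa
Step 2: Contribution B = 20/100 * 6.96 GPa = 1.392 GPa
Step 3: Blend Young's modulus = 10.888 + 1.392 = 12.28 GPa

12.28 GPa


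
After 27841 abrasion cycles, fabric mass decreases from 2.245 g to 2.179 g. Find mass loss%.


Formula: Mass loss% = ((m_before - m_after) / m_before) * 100
Step 1: Mass loss = 2.245 - 2.179 = 0.066 g
Step 2: Ratio = 0.066 / 2.245 = 0.0293987
Step 3: Mass loss% = 0.0293987 * 100 = 2.93987% ≈ 2.94%

2.94%


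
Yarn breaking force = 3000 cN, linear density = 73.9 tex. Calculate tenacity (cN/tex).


Formula: Tenacity = Breaking force / Linear density
Tenacity = 3000 cN / 73.9 tex
Tenacity = 40.60 cN/tex

40.60 cN/tex


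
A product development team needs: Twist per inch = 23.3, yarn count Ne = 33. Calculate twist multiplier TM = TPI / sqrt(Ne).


Formula: TM = TPI / sqrt(Ne)
Step 1: sqrt(Ne) = sqrt(33) = 5.7446
Step 2: TM = 23.3 / 5.7446 = 4.06

4.06 TM


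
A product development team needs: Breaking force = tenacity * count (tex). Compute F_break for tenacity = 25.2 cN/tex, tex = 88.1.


Formula: Breaking force = Tenacity * Linear density
F = 25.2 cN/tex * 88.1 tex
F = 2220.12 cN

2220.12 cN


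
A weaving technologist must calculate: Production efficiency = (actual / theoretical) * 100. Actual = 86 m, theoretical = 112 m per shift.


Formula: Efficiency% = (Actual output / Theoretical output) * 100
Efficiency% = (86 / 112) * 100
Efficiency% = 0.767857 * 100 = 76.7857% ≈ 76.8%

76.8%


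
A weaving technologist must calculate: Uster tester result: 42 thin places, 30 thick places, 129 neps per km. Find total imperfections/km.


Formula: Total = thin places + thick places + neps
Total = 42 + 30 + 129
Total = 201 imperfections/km

201 imperfections/km


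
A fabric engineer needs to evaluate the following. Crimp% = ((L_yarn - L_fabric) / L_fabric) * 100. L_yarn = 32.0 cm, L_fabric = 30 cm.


Formula: Crimp% = ((L_yarn - L_fabric) / L_fabric) * 100
Step 1: Extension = 32.0 - 30 = 2.0 cm
Step 2: Crimp% = (2.0 / 30) * 100
Step 3: Crimp% = 0.066667 * 100 = 6.6667% ≈ 6.7%

6.7%


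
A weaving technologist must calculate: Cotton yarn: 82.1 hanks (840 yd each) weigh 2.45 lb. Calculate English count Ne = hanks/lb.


Formula: Ne = hanks / mass_lb
Substituting: Ne = 82.1 / 2.45
Ne = 33.5

33.5 Ne


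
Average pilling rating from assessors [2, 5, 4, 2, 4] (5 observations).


Formula: Mean = sum / count
Sum = 2 + 5 + 4 + 2 + 4 = 17
Mean = 17 / 5 = 3.4

3.4


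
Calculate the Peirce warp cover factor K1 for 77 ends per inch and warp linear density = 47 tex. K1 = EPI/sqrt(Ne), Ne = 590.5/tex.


Formula: K1 = EPI / sqrt(Ne), with Ne = 590.5 / tex_warp
Step 1: Ne = 590.5 / 47 = 12.564
Step 2: sqrt(Ne) = sqrt(12.564) = 3.5446
Step 3: K1 = 77 / 3.5446 = 21.7

21.7


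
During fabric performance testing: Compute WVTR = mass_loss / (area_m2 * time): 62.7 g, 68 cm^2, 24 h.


Formula: WVTR = mass_loss / (area * time)
Step 1: Convert area: 68 cm^2 = 0.0068 m^2
Step 2: WVTR = 62.7 g / (0.0068 m^2 * 24 h)
Step 3: WVTR = 62.7 / 0.1632 = 384.2 g/m^2/h

384.2 g/m^2/h


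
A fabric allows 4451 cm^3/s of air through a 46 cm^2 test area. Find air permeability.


Formula: Air Permeability = Airflow / Test Area
AP = 4451 cm^3/s / 46 cm^2
AP = 96.8 cm^3/s/cm^2

96.8 cm^3/s/cm^2


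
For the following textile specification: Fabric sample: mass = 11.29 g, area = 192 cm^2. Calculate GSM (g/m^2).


Formula: GSM = mass_g / area_m2
Step 1: Convert area: 192 cm^2 = 192 / 10000 = 0.0192 m^2
Step 2: GSM = 11.29 g / 0.0192 m^2 = 588.0 g/m^2

588.0 g/m^2


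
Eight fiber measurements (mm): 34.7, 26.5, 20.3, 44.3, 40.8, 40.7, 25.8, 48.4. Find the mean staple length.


Formula: Mean = sum of lengths / count
Sum = 34.7 + 26.5 + 20.3 + 44.3 + 40.8 + 40.7 + 25.8 + 48.4
Sum = 281.5 mm
Mean = 281.5 / 8 = 35.19 mm

35.19 mm


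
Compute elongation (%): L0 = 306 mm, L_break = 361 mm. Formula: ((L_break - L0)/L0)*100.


Formula: Elongation (%) = ((L_break - L0) / L0) * 100
Step 1: Extension = 361 - 306 = 55 mm
Step 2: Elongation = (55 / 306) * 100
Step 3: Elongation = 0.179739 * 100 = 17.9739% ≈ 18.0%

18.0%


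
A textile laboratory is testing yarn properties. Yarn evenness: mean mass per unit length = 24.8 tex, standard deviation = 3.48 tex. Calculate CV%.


Formula: CV% = (standard deviation / mean) * 100
Step 1: Ratio = 3.48 / 24.8 = 0.140323
Step 2: CV% = 0.140323 * 100 = 14.0323% ≈ 14.0%

14.0%


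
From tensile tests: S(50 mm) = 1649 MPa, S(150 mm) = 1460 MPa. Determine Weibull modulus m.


Formula: m = ln(L1/L2) / ln(S2/S1)
Step 1: ln(L1/L2) = ln(50/150) = -1.09861
Step 2: S2/S1 = 1460/1649 = 0.88539
Step 3: ln(S2/S1) = ln(0.88539) = -0.12173
Step 4: m = -1.09861 / -0.12173 = 9.02

9.02 (Weibull m)


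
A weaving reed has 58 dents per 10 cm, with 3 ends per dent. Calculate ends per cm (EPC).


Formula: EPC = (dents per 10 cm * ends per dent) / 10
Step 1: Total ends per 10 cm = 58 * 3 = 174
Step 2: EPC = 174 / 10 = 17.4 ends/cm

17.4 ends/cm


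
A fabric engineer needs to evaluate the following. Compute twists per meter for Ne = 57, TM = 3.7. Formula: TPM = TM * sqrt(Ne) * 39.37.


Formula: TPM = TM * sqrt(Ne) * 39.37
Step 1: sqrt(Ne) = sqrt(57) = 7.5498
Step 2: TM * sqrt(Ne) = 3.7 * 7.5498 = 27.9343
Step 3: TPM = 27.9343 * 39.37 = 1100 twists/m

1100 twists/m


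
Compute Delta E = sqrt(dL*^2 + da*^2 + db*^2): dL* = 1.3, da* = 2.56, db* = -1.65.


Formula: Delta E = sqrt(dL*^2 + da*^2 + db*^2)
Step 1: dL*^2 = 1.3^2 = 1.69
Step 2: da*^2 = 2.56^2 = 6.5536
Step 3: db*^2 = (-1.65)^2 = 2.7225
Step 4: Sum = 1.69 + 6.5536 + 2.7225 = 10.9661
Step 5: Delta E = sqrt(10.9661) = 3.31

3.31 Delta E


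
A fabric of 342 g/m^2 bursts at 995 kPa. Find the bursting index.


Formula: Bursting Index = Bursting Strength / Fabric GSM
BI = 995 kPa / 342 g/m^2
BI = 2.909 kPa/(g/m^2)

2.909 kPa/(g/m^2)


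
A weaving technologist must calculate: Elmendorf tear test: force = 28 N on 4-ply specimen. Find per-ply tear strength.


Formula: Per-ply strength = Total force / Number of plies
Per-ply = 28 N / 4
Per-ply = 7 N

7 N


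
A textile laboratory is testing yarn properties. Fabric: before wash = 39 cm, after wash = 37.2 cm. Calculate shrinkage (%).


Formula: Shrinkage% = ((L_before - L_after) / L_before) * 100
Step 1: Shrinkage = 39 - 37.2 = 1.8 cm
Step 2: Shrinkage% = (1.8 / 39) * 100
Step 3: Shrinkage% = 0.046154 * 100 = 4.6154% ≈ 4.6%

4.6%


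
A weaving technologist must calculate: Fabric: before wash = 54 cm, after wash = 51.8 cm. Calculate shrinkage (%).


Formula: Shrinkage% = ((L_before - L_after) / L_before) * 100
Step 1: Shrinkage = 54 - 51.8 = 2.2 cm
Step 2: Shrinkage% = (2.2 / 54) * 100
Step 3: Shrinkage% = 0.040741 * 100 = 4.0741% ≈ 4.1%

4.1%


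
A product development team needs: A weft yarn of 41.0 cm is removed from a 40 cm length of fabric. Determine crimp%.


Formula: Crimp% = ((L_yarn - L_fabric) / L_fabric) * 100
Step 1: Extension = 41.0 - 40 = 1.0 cm
Step 2: Crimp% = (1.0 / 40) * 100
Step 3: Crimp% = 0.025 * 100 = 2.5%

2.5%


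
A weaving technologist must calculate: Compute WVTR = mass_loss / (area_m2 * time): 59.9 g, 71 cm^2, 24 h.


Formula: WVTR = mass_loss / (area * time)
Step 1: Convert area: 71 cm^2 = 0.0071 m^2
Step 2: WVTR = 59.9 g / (0.0071 m^2 * 24 h)
Step 3: WVTR = 59.9 / 0.1704 = 351.5 g/m^2/h

351.5 g/m^2/h


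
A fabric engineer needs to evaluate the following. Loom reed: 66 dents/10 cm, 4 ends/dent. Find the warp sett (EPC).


Formula: EPC = (dents per 10 cm * ends per dent) / 10
Step 1: Total ends per 10 cm = 66 * 4 = 264
Step 2: EPC = 264 / 10 = 26.4 ends/cm

26.4 ends/cm


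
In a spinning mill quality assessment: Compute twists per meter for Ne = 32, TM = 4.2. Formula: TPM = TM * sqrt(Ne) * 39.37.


Formula: TPM = TM * sqrt(Ne) * 39.37
Step 1: sqrt(Ne) = sqrt(32) = 5.6569
Step 2: TM * sqrt(Ne) = 4.2 * 5.6569 = 23.759
Step 3: TPM = 23.759 * 39.37 = 935 twists/m

935 twists/m


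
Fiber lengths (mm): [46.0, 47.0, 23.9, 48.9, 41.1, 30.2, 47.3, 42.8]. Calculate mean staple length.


Formula: Mean = sum of lengths / count
Sum = 46.0 + 47.0 + 23.9 + 48.9 + 41.1 + 30.2 + 47.3 + 42.8
Sum = 327.2 mm
Mean = 327.2 / 8 = 40.90 mm

40.90 mm


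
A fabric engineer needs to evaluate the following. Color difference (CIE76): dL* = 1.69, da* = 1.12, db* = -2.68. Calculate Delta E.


Formula: Delta E = sqrt(dL*^2 + da*^2 + db*^2)
Step 1: dL*^2 = 1.69^2 = 2.8561
Step 2: da*^2 = 1.12^2 = 1.2544
Step 3: db*^2 = (-2.68)^2 = 7.1824
Step 4: Sum = 2.8561 + 1.2544 + 7.1824 = 11.2929
Step 5: Delta E = sqrt(11.2929) = 3.36

3.36 Delta E


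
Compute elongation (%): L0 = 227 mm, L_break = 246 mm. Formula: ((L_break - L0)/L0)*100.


Formula: Elongation (%) = ((L_break - L0) / L0) * 100
Step 1: Extension = 246 - 227 = 19 mm
Step 2: Elongation = (19 / 227) * 100
Step 3: Elongation = 0.0837 * 100 = 8.37% ≈ 8.4%

8.4%


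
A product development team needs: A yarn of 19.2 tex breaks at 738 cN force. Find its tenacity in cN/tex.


Formula: Tenacity = Breaking force / Linear density
Tenacity = 738 cN / 19.2 tex
Tenacity = 38.44 cN/tex

38.44 cN/tex


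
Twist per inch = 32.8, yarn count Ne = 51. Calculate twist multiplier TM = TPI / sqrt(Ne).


Formula: TM = TPI / sqrt(Ne)
Step 1: sqrt(Ne) = sqrt(51) = 7.1414
Step 2: TM = 32.8 / 7.1414 = 4.59

4.59 TM


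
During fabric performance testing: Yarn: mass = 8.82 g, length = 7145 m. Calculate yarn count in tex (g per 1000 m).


Formula: Tex = (mass_g / length_m) * 1000
Substituting: Tex = (8.82 / 7145) * 1000
Intermediate: 8.82 / 7145 = 0.00123443 g/m
Tex = 0.00123443 * 1000 = 1.23 tex

1.23 tex


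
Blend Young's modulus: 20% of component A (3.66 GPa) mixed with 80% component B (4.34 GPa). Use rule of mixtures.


Formula: Blend property = (fraction_A * property_A) + (fraction_B * property_B)
Step 1: Contribution A = 20/100 * 3.66 GPa = 0.732 GPa
Step 2: Contribution B = 80/100 * 4.34 GPa = 3.472 GPa
Step 3: Blend Young's modulus = 0.732 + 3.472 = 4.204 GPa

4.204 GPa


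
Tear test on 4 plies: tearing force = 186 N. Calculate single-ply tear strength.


Formula: Per-ply strength = Total force / Number of plies
Per-ply = 186 N / 4
Per-ply = 46.5 N

46.5 N


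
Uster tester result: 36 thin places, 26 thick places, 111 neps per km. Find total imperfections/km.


Formula: Total = thin places + thick places + neps
Total = 36 + 26 + 111
Total = 173 imperfections/km

173 imperfections/km


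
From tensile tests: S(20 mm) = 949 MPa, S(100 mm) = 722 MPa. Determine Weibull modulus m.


Formula: m = ln(L1/L2) / ln(S2/S1)
Step 1: ln(L1/L2) = ln(20/100) = -1.60944
Step 2: S2/S1 = 722/949 = 0.7608
Step 3: ln(S2/S1) = ln(0.7608) = -0.27338
Step 4: m = -1.60944 / -0.27338 = 5.89

5.89 (Weibull m)


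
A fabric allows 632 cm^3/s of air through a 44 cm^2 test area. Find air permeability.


Formula: Air Permeability = Airflow / Test Area
AP = 632 cm^3/s / 44 cm^2
AP = 14.4 cm^3/s/cm^2

14.4 cm^3/s/cm^2


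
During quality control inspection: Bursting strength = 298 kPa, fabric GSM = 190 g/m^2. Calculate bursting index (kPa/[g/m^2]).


Formula: Bursting Index = Bursting Strength / Fabric GSM
BI = 298 kPa / 190 g/m^2
BI = 1.568 kPa/(g/m^2)

1.568 kPa/(g/m^2)


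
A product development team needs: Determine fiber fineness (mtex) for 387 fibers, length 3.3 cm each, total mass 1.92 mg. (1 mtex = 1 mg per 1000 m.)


Formula: fineness (mtex) = mass (mg) / total length (km) = (mass_mg / total_length_m) * 1000
Step 1: Convert fiber length: 3.3 cm = 0.033 m
Step 2: Total fiber length = 387 * 0.033 = 12.771 m
Step 3: Linear density = 1.92 mg / 12.771 m = 0.1503 mg/m
Step 4: fineness = 0.1503 * 1000 = 150.3 mtex

150.3 mtex


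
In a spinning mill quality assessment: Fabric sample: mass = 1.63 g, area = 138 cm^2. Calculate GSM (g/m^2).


Formula: GSM = mass_g / area_m2
Step 1: Convert area: 138 cm^2 = 138 / 10000 = 0.0138 m^2
Step 2: GSM = 1.63 g / 0.0138 m^2 = 118.1 g/m^2

118.1 g/m^2


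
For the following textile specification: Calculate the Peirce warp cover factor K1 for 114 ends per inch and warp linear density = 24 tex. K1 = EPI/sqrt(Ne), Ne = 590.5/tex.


Formula: K1 = EPI / sqrt(Ne), with Ne = 590.5 / tex_warp
Step 1: Ne = 590.5 / 24 = 24.604
Step 2: sqrt(Ne) = sqrt(24.604) = 4.9602
Step 3: K1 = 114 / 4.9602 = 23.0

23.0


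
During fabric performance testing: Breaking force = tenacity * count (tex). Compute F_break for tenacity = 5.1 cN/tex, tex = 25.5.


Formula: Breaking force = Tenacity * Linear density
F = 5.1 cN/tex * 25.5 tex
F = 130.05 cN

130.05 cN


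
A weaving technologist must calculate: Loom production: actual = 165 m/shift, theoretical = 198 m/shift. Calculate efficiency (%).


Formula: Efficiency% = (Actual output / Theoretical output) * 100
Efficiency% = (165 / 198) * 100
Efficiency% = 0.833333 * 100 = 83.3333% ≈ 83.3%

83.3%


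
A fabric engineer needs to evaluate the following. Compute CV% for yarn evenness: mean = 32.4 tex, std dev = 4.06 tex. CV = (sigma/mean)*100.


Formula: CV% = (standard deviation / mean) * 100
Step 1: Ratio = 4.06 / 32.4 = 0.125309
Step 2: CV% = 0.125309 * 100 = 12.5309% ≈ 12.5%

12.5%


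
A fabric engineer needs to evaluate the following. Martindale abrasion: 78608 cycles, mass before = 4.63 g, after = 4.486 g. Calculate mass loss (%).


Formula: Mass loss% = ((m_before - m_after) / m_before) * 100
Step 1: Mass loss = 4.63 - 4.486 = 0.144 g
Step 2: Ratio = 0.144 / 4.63 = 0.0311015
Step 3: Mass loss% = 0.0311015 * 100 = 3.11015% ≈ 3.11%

3.11%


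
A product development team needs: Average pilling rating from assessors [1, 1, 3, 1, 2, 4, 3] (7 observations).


Formula: Mean = sum / count
Sum = 1 + 1 + 3 + 1 + 2 + 4 + 3 = 15
Mean = 15 / 7 = 2.1

2.1


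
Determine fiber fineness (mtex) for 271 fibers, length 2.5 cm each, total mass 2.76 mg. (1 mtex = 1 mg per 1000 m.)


Formula: fineness (mtex) = mass (mg) / total length (km) = (mass_mg / total_length_m) * 1000
Step 1: Convert fiber length: 2.5 cm = 0.025 m
Step 2: Total fiber length = 271 * 0.025 = 6.775 m
Step 3: Linear density = 2.76 mg / 6.775 m = 0.4074 mg/m
Step 4: fineness = 0.4074 * 1000 = 407.4 mtex

407.4 mtex


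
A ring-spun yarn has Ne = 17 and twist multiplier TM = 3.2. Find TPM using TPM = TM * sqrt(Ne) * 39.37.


Formula: TPM = TM * sqrt(Ne) * 39.37
Step 1: sqrt(Ne) = sqrt(17) = 4.1231
Step 2: TM * sqrt(Ne) = 3.2 * 4.1231 = 13.1939
Step 3: TPM = 13.1939 * 39.37 = 519 twists/m

519 twists/m


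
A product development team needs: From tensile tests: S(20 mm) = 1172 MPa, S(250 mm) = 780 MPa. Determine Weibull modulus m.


Formula: m = ln(L1/L2) / ln(S2/S1)
Step 1: ln(L1/L2) = ln(20/250) = -2.52573
Step 2: S2/S1 = 780/1172 = 0.66553
Step 3: ln(S2/S1) = ln(0.66553) = -0.40717
Step 4: m = -2.52573 / -0.40717 = 6.20

6.20 (Weibull m)


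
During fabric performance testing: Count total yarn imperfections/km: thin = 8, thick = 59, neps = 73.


Formula: Total = thin places + thick places + neps
Total = 8 + 59 + 73
Total = 140 imperfections/km

140 imperfections/km


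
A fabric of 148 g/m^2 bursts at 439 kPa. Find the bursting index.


Formula: Bursting Index = Bursting Strength / Fabric GSM
BI = 439 kPa / 148 g/m^2
BI = 2.966 kPa/(g/m^2)

2.966 kPa/(g/m^2)


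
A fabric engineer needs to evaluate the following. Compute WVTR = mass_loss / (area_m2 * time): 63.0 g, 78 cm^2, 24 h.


Formula: WVTR = mass_loss / (area * time)
Step 1: Convert area: 78 cm^2 = 0.0078 m^2
Step 2: WVTR = 63.0 g / (0.0078 m^2 * 24 h)
Step 3: WVTR = 63.0 / 0.1872 = 336.5 g/m^2/h

336.5 g/m^2/h


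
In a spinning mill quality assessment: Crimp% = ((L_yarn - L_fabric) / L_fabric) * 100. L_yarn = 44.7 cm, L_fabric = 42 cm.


Formula: Crimp% = ((L_yarn - L_fabric) / L_fabric) * 100
Step 1: Extension = 44.7 - 42 = 2.7 cm
Step 2: Crimp% = (2.7 / 42) * 100
Step 3: Crimp% = 0.064286 * 100 = 6.4286% ≈ 6.4%

6.4%


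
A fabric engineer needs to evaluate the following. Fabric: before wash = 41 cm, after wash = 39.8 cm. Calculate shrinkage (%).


Formula: Shrinkage% = ((L_before - L_after) / L_before) * 100
Step 1: Shrinkage = 41 - 39.8 = 1.2 cm
Step 2: Shrinkage% = (1.2 / 41) * 100
Step 3: Shrinkage% = 0.029268 * 100 = 2.9268% ≈ 2.9%

2.9%


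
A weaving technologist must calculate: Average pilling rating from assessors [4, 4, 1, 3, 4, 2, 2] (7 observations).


Formula: Mean = sum / count
Sum = 4 + 4 + 1 + 3 + 4 + 2 + 2 = 20
Mean = 20 / 7 = 2.9

2.9


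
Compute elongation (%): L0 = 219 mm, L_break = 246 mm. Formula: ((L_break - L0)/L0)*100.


Formula: Elongation (%) = ((L_break - L0) / L0) * 100
Step 1: Extension = 246 - 219 = 27 mm
Step 2: Elongation = (27 / 219) * 100
Step 3: Elongation = 0.123288 * 100 = 12.3288% ≈ 12.3%

12.3%


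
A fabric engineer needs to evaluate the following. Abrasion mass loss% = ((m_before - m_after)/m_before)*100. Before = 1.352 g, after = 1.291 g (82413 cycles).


Formula: Mass loss% = ((m_before - m_after) / m_before) * 100
Step 1: Mass loss = 1.352 - 1.291 = 0.061 g
Step 2: Ratio = 0.061 / 1.352 = 0.0451183
Step 3: Mass loss% = 0.0451183 * 100 = 4.51183% ≈ 4.51%

4.51%


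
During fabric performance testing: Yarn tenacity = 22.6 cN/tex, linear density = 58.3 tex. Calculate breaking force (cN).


Formula: Breaking force = Tenacity * Linear density
F = 22.6 cN/tex * 58.3 tex
F = 1317.58 cN

1317.58 cN


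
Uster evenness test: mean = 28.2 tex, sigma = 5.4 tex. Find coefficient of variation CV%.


Formula: CV% = (standard deviation / mean) * 100
Step 1: Ratio = 5.4 / 28.2 = 0.191489
Step 2: CV% = 0.191489 * 100 = 19.1489% ≈ 19.1%

19.1%


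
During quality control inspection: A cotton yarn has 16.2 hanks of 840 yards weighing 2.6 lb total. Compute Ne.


Formula: Ne = hanks / mass_lb
Substituting: Ne = 16.2 / 2.6
Ne = 6.2

6.2 Ne


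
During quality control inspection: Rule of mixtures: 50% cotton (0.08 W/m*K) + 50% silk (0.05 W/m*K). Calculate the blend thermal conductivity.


Formula: Blend property = (fraction_A * property_A) + (fraction_B * property_B)
Step 1: Contribution A = 50/100 * 0.08 W/m*K = 0.04 W/m*K
Step 2: Contribution B = 50/100 * 0.05 W/m*K = 0.025 W/m*K
Step 3: Blend thermal conductivity = 0.04 + 0.025 = 0.065 W/m*K

0.065 W/m*K


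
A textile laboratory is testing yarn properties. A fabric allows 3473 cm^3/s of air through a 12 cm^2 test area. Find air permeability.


Formula: Air Permeability = Airflow / Test Area
AP = 3473 cm^3/s / 12 cm^2
AP = 289.4 cm^3/s/cm^2

289.4 cm^3/s/cm^2


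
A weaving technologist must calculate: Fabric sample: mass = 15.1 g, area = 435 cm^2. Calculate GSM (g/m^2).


Formula: GSM = mass_g / area_m2
Step 1: Convert area: 435 cm^2 = 435 / 10000 = 0.0435 m^2
Step 2: GSM = 15.1 g / 0.0435 m^2 = 347.1 g/m^2

347.1 g/m^2


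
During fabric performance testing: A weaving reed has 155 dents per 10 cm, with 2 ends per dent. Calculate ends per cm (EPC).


Formula: EPC = (dents per 10 cm * ends per dent) / 10
Step 1: Total ends per 10 cm = 155 * 2 = 310
Step 2: EPC = 310 / 10 = 31.0 ends/cm

31.0 ends/cm


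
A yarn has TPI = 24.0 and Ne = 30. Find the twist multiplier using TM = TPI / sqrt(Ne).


Formula: TM = TPI / sqrt(Ne)
Step 1: sqrt(Ne) = sqrt(30) = 5.4772
Step 2: TM = 24.0 / 5.4772 = 4.38

4.38 TM


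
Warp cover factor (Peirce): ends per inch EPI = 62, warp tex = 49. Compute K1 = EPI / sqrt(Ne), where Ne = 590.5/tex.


Formula: K1 = EPI / sqrt(Ne), with Ne = 590.5 / tex_warp
Step 1: Ne = 590.5 / 49 = 12.051
Step 2: sqrt(Ne) = sqrt(12.051) = 3.4715
Step 3: K1 = 62 / 3.4715 = 17.9

17.9


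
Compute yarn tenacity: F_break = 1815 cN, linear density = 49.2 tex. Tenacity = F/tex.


Formula: Tenacity = Breaking force / Linear density
Tenacity = 1815 cN / 49.2 tex
Tenacity = 36.89 cN/tex

36.89 cN/tex


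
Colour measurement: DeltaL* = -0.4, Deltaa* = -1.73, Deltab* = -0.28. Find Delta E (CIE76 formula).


Formula: Delta E = sqrt(dL*^2 + da*^2 + db*^2)
Step 1: dL*^2 = (-0.4)^2 = 0.16
Step 2: da*^2 = (-1.73)^2 = 2.9929
Step 3: db*^2 = (-0.28)^2 = 0.0784
Step 4: Sum = 0.16 + 2.9929 + 0.0784 = 3.2313
Step 5: Delta E = sqrt(3.2313) = 1.8

1.8 Delta E


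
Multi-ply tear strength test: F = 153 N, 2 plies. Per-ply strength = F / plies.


Formula: Per-ply strength = Total force / Number of plies
Per-ply = 153 N / 2
Per-ply = 76.5 N

76.5 N


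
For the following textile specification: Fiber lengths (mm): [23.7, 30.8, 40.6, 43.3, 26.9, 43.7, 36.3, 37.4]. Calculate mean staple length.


Formula: Mean = sum of lengths / count
Sum = 23.7 + 30.8 + 40.6 + 43.3 + 26.9 + 43.7 + 36.3 + 37.4
Sum = 282.7 mm
Mean = 282.7 / 8 = 35.34 mm

35.34 mm


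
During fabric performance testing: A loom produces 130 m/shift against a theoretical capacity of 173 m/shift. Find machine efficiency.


Formula: Efficiency% = (Actual output / Theoretical output) * 100
Efficiency% = (130 / 173) * 100
Efficiency% = 0.751445 * 100 = 75.1445% ≈ 75.1%

75.1%


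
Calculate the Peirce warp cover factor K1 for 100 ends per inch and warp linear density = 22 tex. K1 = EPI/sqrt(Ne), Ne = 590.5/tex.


Formula: K1 = EPI / sqrt(Ne), with Ne = 590.5 / tex_warp
Step 1: Ne = 590.5 / 22 = 26.841
Step 2: sqrt(Ne) = sqrt(26.841) = 5.1808
Step 3: K1 = 100 / 5.1808 = 19.3

19.3


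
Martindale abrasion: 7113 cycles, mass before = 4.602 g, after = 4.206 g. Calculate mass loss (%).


Formula: Mass loss% = ((m_before - m_after) / m_before) * 100
Step 1: Mass loss = 4.602 - 4.206 = 0.396 g
Step 2: Ratio = 0.396 / 4.602 = 0.0860495
Step 3: Mass loss% = 0.0860495 * 100 = 8.60495% ≈ 8.60%

8.60%


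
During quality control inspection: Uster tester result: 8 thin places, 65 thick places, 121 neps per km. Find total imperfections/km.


Formula: Total = thin places + thick places + neps
Total = 8 + 65 + 121
Total = 194 imperfections/km

194 imperfections/km


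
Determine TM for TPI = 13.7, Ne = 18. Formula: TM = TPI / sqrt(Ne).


Formula: TM = TPI / sqrt(Ne)
Step 1: sqrt(Ne) = sqrt(18) = 4.2426
Step 2: TM = 13.7 / 4.2426 = 3.23

3.23 TM


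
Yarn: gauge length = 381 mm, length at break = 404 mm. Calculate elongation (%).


Formula: Elongation (%) = ((L_break - L0) / L0) * 100
Step 1: Extension = 404 - 381 = 23 mm
Step 2: Elongation = (23 / 381) * 100
Step 3: Elongation = 0.060367 * 100 = 6.0367% ≈ 6.0%

6.0%


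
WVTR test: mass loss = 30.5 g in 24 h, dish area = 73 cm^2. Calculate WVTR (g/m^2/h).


Formula: WVTR = mass_loss / (area * time)
Step 1: Convert area: 73 cm^2 = 0.0073 m^2
Step 2: WVTR = 30.5 g / (0.0073 m^2 * 24 h)
Step 3: WVTR = 30.5 / 0.1752 = 174.1 g/m^2/h

174.1 g/m^2/h


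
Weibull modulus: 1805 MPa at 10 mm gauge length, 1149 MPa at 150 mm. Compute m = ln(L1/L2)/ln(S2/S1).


Formula: m = ln(L1/L2) / ln(S2/S1)
Step 1: ln(L1/L2) = ln(10/150) = -2.70805
Step 2: S2/S1 = 1149/1805 = 0.63657
Step 3: ln(S2/S1) = ln(0.63657) = -0.45166
Step 4: m = -2.70805 / -0.45166 = 6.00

6.00 (Weibull m)


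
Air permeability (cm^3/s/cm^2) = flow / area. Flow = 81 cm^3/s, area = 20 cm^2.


Formula: Air Permeability = Airflow / Test Area
AP = 81 cm^3/s / 20 cm^2
AP = 4.1 cm^3/s/cm^2

4.1 cm^3/s/cm^2


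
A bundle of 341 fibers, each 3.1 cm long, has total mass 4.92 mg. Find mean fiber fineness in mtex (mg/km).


Formula: fineness (mtex) = mass (mg) / total length (km) = (mass_mg / total_length_m) * 1000
Step 1: Convert fiber length: 3.1 cm = 0.031 m
Step 2: Total fiber length = 341 * 0.031 = 10.571 m
Step 3: Linear density = 4.92 mg / 10.571 m = 0.4654 mg/m
Step 4: fineness = 0.4654 * 1000 = 465.4 mtex

465.4 mtex


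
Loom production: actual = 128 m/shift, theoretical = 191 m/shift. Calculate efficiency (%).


Formula: Efficiency% = (Actual output / Theoretical output) * 100
Efficiency% = (128 / 191) * 100
Efficiency% = 0.670157 * 100 = 67.0157% ≈ 67.0%

67.0%


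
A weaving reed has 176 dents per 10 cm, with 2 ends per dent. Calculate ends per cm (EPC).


Formula: EPC = (dents per 10 cm * ends per dent) / 10
Step 1: Total ends per 10 cm = 176 * 2 = 352
Step 2: EPC = 352 / 10 = 35.2 ends/cm

35.2 ends/cm


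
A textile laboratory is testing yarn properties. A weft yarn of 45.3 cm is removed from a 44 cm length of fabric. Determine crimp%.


Formula: Crimp% = ((L_yarn - L_fabric) / L_fabric) * 100
Step 1: Extension = 45.3 - 44 = 1.3 cm
Step 2: Crimp% = (1.3 / 44) * 100
Step 3: Crimp% = 0.029545 * 100 = 2.9545% ≈ 3.0%

3.0%


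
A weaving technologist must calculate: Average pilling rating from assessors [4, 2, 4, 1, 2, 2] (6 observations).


Formula: Mean = sum / count
Sum = 4 + 2 + 4 + 1 + 2 + 2 = 15
Mean = 15 / 6 = 2.5

2.5


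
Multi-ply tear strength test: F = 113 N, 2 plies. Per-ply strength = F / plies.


Formula: Per-ply strength = Total force / Number of plies
Per-ply = 113 N / 2
Per-ply = 56.5 N

56.5 N


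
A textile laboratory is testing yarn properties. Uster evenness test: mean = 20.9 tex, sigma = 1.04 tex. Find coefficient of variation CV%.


Formula: CV% = (standard deviation / mean) * 100
Step 1: Ratio = 1.04 / 20.9 = 0.049761
Step 2: CV% = 0.049761 * 100 = 4.9761% ≈ 5.0%

5.0%


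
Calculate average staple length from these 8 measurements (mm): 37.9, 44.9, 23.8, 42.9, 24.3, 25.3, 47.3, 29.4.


Formula: Mean = sum of lengths / count
Sum = 37.9 + 44.9 + 23.8 + 42.9 + 24.3 + 25.3 + 47.3 + 29.4
Sum = 275.8 mm
Mean = 275.8 / 8 = 34.48 mm

34.48 mm


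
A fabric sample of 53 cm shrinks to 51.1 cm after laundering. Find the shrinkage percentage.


Formula: Shrinkage% = ((L_before - L_after) / L_before) * 100
Step 1: Shrinkage = 53 - 51.1 = 1.9 cm
Step 2: Shrinkage% = (1.9 / 53) * 100
Step 3: Shrinkage% = 0.035849 * 100 = 3.5849% ≈ 3.6%

3.6%


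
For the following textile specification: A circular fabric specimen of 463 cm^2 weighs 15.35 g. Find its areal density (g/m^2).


Formula: GSM = mass_g / area_m2
Step 1: Convert area: 463 cm^2 = 463 / 10000 = 0.0463 m^2
Step 2: GSM = 15.35 g / 0.0463 m^2 = 331.5 g/m^2

331.5 g/m^2


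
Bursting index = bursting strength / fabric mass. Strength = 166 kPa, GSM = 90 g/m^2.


Formula: Bursting Index = Bursting Strength / Fabric GSM
BI = 166 kPa / 90 g/m^2
BI = 1.844 kPa/(g/m^2)

1.844 kPa/(g/m^2)


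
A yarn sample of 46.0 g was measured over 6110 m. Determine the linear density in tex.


Formula: Tex = (mass_g / length_m) * 1000
Substituting: Tex = (46.0 / 6110) * 1000
Intermediate: 46.0 / 6110 = 0.00752864 g/m
Tex = 0.00752864 * 1000 = 7.53 tex

7.53 tex


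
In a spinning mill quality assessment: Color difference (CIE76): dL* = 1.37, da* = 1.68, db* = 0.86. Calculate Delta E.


Formula: Delta E = sqrt(dL*^2 + da*^2 + db*^2)
Step 1: dL*^2 = 1.37^2 = 1.8769
Step 2: da*^2 = 1.68^2 = 2.8224
Step 3: db*^2 = 0.86^2 = 0.7396
Step 4: Sum = 1.8769 + 2.8224 + 0.7396 = 5.4389
Step 5: Delta E = sqrt(5.4389) = 2.33

2.33 Delta E


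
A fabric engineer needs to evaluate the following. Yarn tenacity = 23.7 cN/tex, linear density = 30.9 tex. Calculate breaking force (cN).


Formula: Breaking force = Tenacity * Linear density
F = 23.7 cN/tex * 30.9 tex
F = 732.33 cN

732.33 cN


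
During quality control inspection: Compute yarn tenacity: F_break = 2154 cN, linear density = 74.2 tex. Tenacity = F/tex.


Formula: Tenacity = Breaking force / Linear density
Tenacity = 2154 cN / 74.2 tex
Tenacity = 29.03 cN/tex

29.03 cN/tex


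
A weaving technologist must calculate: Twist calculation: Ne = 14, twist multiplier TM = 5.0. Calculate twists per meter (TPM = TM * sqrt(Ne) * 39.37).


Formula: TPM = TM * sqrt(Ne) * 39.37
Step 1: sqrt(Ne) = sqrt(14) = 3.7417
Step 2: TM * sqrt(Ne) = 5.0 * 3.7417 = 18.7085
Step 3: TPM = 18.7085 * 39.37 = 737 twists/m

737 twists/m


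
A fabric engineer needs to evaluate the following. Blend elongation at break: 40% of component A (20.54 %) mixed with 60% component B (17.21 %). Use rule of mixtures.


Formula: Blend property = (fraction_A * property_A) + (fraction_B * property_B)
Step 1: Contribution A = 40/100 * 20.54 % = 8.216 %
Step 2: Contribution B = 60/100 * 17.21 % = 10.326 %
Step 3: Blend elongation at break = 8.216 + 10.326 = 18.542 %

18.542 %


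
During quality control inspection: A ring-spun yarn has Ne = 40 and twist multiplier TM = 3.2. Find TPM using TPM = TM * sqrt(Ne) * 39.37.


Formula: TPM = TM * sqrt(Ne) * 39.37
Step 1: sqrt(Ne) = sqrt(40) = 6.3246
Step 2: TM * sqrt(Ne) = 3.2 * 6.3246 = 20.2387
Step 3: TPM = 20.2387 * 39.37 = 797 twists/m

797 twists/m


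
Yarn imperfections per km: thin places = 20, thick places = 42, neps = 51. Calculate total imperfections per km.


Formula: Total = thin places + thick places + neps
Total = 20 + 42 + 51
Total = 113 imperfections/km

113 imperfections/km


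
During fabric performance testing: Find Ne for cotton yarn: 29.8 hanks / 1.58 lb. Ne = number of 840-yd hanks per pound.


Formula: Ne = hanks / mass_lb
Substituting: Ne = 29.8 / 1.58
Ne = 18.9

18.9 Ne


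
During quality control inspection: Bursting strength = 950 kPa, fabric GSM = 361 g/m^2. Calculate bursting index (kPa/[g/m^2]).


Formula: Bursting Index = Bursting Strength / Fabric GSM
BI = 950 kPa / 361 g/m^2
BI = 2.632 kPa/(g/m^2)

2.632 kPa/(g/m^2)


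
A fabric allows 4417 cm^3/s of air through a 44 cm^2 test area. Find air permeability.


Formula: Air Permeability = Airflow / Test Area
AP = 4417 cm^3/s / 44 cm^2
AP = 100.4 cm^3/s/cm^2

100.4 cm^3/s/cm^2


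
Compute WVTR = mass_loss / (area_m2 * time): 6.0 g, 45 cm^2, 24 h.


Formula: WVTR = mass_loss / (area * time)
Step 1: Convert area: 45 cm^2 = 0.0045 m^2
Step 2: WVTR = 6.0 g / (0.0045 m^2 * 24 h)
Step 3: WVTR = 6.0 / 0.108 = 55.6 g/m^2/h

55.6 g/m^2/h


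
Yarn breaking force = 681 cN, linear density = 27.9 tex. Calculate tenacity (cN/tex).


Formula: Tenacity = Breaking force / Linear density
Tenacity = 681 cN / 27.9 tex
Tenacity = 24.41 cN/tex

24.41 cN/tex


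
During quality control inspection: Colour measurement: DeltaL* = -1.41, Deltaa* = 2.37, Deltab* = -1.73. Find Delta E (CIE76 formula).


Formula: Delta E = sqrt(dL*^2 + da*^2 + db*^2)
Step 1: dL*^2 = (-1.41)^2 = 1.9881
Step 2: da*^2 = 2.37^2 = 5.6169
Step 3: db*^2 = (-1.73)^2 = 2.9929
Step 4: Sum = 1.9881 + 5.6169 + 2.9929 = 10.5979
Step 5: Delta E = sqrt(10.5979) = 3.26

3.26 Delta E


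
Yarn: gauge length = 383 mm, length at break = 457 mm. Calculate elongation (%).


Formula: Elongation (%) = ((L_break - L0) / L0) * 100
Step 1: Extension = 457 - 383 = 74 mm
Step 2: Elongation = (74 / 383) * 100
Step 3: Elongation = 0.193211 * 100 = 19.3211% ≈ 19.3%

19.3%


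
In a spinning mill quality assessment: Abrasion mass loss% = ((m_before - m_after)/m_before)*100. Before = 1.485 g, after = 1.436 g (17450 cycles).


Formula: Mass loss% = ((m_before - m_after) / m_before) * 100
Step 1: Mass loss = 1.485 - 1.436 = 0.049 g
Step 2: Ratio = 0.049 / 1.485 = 0.0329966
Step 3: Mass loss% = 0.0329966 * 100 = 3.29966% ≈ 3.30%

3.30%


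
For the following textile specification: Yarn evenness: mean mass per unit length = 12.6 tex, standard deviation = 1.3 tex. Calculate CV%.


Formula: CV% = (standard deviation / mean) * 100
Step 1: Ratio = 1.3 / 12.6 = 0.103175
Step 2: CV% = 0.103175 * 100 = 10.3175% ≈ 10.3%

10.3%


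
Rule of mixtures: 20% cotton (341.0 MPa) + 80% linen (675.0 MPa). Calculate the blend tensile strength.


Formula: Blend property = (fraction_A * property_A) + (fraction_B * property_B)
Step 1: Contribution A = 20/100 * 341.0 MPa = 68.2 MPa
Step 2: Contribution B = 80/100 * 675.0 MPa = 540.0 MPa
Step 3: Blend tensile strength = 68.2 + 540.0 = 608.2 MPa

608.2 MPa


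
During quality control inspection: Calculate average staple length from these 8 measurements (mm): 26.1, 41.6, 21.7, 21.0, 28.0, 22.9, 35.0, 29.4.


Formula: Mean = sum of lengths / count
Sum = 26.1 + 41.6 + 21.7 + 21.0 + 28.0 + 22.9 + 35.0 + 29.4
Sum = 225.7 mm
Mean = 225.7 / 8 = 28.21 mm

28.21 mm


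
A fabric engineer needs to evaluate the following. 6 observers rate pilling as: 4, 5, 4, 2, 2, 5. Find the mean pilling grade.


Formula: Mean = sum / count
Sum = 4 + 5 + 4 + 2 + 2 + 5 = 22
Mean = 22 / 6 = 3.7

3.7


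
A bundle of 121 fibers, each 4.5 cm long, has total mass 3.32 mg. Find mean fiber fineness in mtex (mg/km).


Formula: fineness (mtex) = mass (mg) / total length (km) = (mass_mg / total_length_m) * 1000
Step 1: Convert fiber length: 4.5 cm = 0.045 m
Step 2: Total fiber length = 121 * 0.045 = 5.445 m
Step 3: Linear density = 3.32 mg / 5.445 m = 0.6097 mg/m
Step 4: fineness = 0.6097 * 1000 = 609.7 mtex

609.7 mtex


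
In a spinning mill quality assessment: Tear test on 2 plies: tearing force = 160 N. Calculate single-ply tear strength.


Formula: Per-ply strength = Total force / Number of plies
Per-ply = 160 N / 2
Per-ply = 80 N

80 N


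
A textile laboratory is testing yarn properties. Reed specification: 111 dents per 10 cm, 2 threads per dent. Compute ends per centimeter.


Formula: EPC = (dents per 10 cm * ends per dent) / 10
Step 1: Total ends per 10 cm = 111 * 2 = 222
Step 2: EPC = 222 / 10 = 22.2 ends/cm

22.2 ends/cm


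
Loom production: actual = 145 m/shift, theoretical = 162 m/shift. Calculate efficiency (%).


Formula: Efficiency% = (Actual output / Theoretical output) * 100
Efficiency% = (145 / 162) * 100
Efficiency% = 0.895062 * 100 = 89.5062% ≈ 89.5%

89.5%


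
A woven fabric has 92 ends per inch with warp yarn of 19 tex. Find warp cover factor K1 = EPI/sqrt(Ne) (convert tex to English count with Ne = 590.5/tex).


Formula: K1 = EPI / sqrt(Ne), with Ne = 590.5 / tex_warp
Step 1: Ne = 590.5 / 19 = 31.079
Step 2: sqrt(Ne) = sqrt(31.079) = 5.5749
Step 3: K1 = 92 / 5.5749 = 16.5

16.5


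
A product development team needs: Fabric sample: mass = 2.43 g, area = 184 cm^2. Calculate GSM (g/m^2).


Formula: GSM = mass_g / area_m2
Step 1: Convert area: 184 cm^2 = 184 / 10000 = 0.0184 m^2
Step 2: GSM = 2.43 g / 0.0184 m^2 = 132.1 g/m^2

132.1 g/m^2


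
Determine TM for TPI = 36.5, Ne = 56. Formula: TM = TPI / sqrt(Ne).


Formula: TM = TPI / sqrt(Ne)
Step 1: sqrt(Ne) = sqrt(56) = 7.4833
Step 2: TM = 36.5 / 7.4833 = 4.88

4.88 TM


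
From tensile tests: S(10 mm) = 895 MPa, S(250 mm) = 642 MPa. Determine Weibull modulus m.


Formula: m = ln(L1/L2) / ln(S2/S1)
Step 1: ln(L1/L2) = ln(10/250) = -3.21888
Step 2: S2/S1 = 642/895 = 0.71732
Step 3: ln(S2/S1) = ln(0.71732) = -0.33223
Step 4: m = -3.21888 / -0.33223 = 9.69

9.69 (Weibull m)


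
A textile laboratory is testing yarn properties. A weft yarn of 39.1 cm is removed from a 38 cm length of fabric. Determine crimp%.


Formula: Crimp% = ((L_yarn - L_fabric) / L_fabric) * 100
Step 1: Extension = 39.1 - 38 = 1.1 cm
Step 2: Crimp% = (1.1 / 38) * 100
Step 3: Crimp% = 0.028947 * 100 = 2.8947% ≈ 2.9%

2.9%


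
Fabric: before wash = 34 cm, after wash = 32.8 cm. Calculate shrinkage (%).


Formula: Shrinkage% = ((L_before - L_after) / L_before) * 100
Step 1: Shrinkage = 34 - 32.8 = 1.2 cm
Step 2: Shrinkage% = (1.2 / 34) * 100
Step 3: Shrinkage% = 0.035294 * 100 = 3.5294% ≈ 3.5%

3.5%


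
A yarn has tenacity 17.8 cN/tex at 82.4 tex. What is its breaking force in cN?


Formula: Breaking force = Tenacity * Linear density
F = 17.8 cN/tex * 82.4 tex
F = 1466.72 cN

1466.72 cN


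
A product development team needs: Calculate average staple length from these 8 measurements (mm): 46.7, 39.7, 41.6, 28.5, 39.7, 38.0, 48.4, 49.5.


Formula: Mean = sum of lengths / count
Sum = 46.7 + 39.7 + 41.6 + 28.5 + 39.7 + 38.0 + 48.4 + 49.5
Sum = 332.1 mm
Mean = 332.1 / 8 = 41.51 mm

41.51 mm


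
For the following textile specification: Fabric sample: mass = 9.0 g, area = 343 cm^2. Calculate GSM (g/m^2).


Formula: GSM = mass_g / area_m2
Step 1: Convert area: 343 cm^2 = 343 / 10000 = 0.0343 m^2
Step 2: GSM = 9.0 g / 0.0343 m^2 = 262.4 g/m^2

262.4 g/m^2


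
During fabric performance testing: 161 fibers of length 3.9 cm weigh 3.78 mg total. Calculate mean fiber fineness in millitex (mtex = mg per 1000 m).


Formula: fineness (mtex) = mass (mg) / total length (km) = (mass_mg / total_length_m) * 1000
Step 1: Convert fiber length: 3.9 cm = 0.039 m
Step 2: Total fiber length = 161 * 0.039 = 6.279 m
Step 3: Linear density = 3.78 mg / 6.279 m = 0.6020 mg/m
Step 4: fineness = 0.6020 * 1000 = 602.0 mtex

602.0 mtex


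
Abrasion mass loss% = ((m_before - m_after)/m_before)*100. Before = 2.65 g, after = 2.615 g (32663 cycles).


Formula: Mass loss% = ((m_before - m_after) / m_before) * 100
Step 1: Mass loss = 2.65 - 2.615 = 0.035 g
Step 2: Ratio = 0.035 / 2.65 = 0.0132075
Step 3: Mass loss% = 0.0132075 * 100 = 1.32075% ≈ 1.32%

1.32%


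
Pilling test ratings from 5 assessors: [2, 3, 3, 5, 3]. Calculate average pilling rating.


Formula: Mean = sum / count
Sum = 2 + 3 + 3 + 5 + 3 = 16
Mean = 16 / 5 = 3.2

3.2


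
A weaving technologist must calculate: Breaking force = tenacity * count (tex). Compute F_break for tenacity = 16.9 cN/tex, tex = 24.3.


Formula: Breaking force = Tenacity * Linear density
F = 16.9 cN/tex * 24.3 tex
F = 410.67 cN

410.67 cN


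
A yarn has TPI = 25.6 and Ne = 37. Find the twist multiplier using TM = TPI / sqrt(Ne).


Formula: TM = TPI / sqrt(Ne)
Step 1: sqrt(Ne) = sqrt(37) = 6.0828
Step 2: TM = 25.6 / 6.0828 = 4.21

4.21 TM


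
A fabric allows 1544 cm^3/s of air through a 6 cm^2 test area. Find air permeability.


Formula: Air Permeability = Airflow / Test Area
AP = 1544 cm^3/s / 6 cm^2
AP = 257.3 cm^3/s/cm^2

257.3 cm^3/s/cm^2
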